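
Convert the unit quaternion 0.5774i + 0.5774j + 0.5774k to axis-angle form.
axis = (√3/3, √3/3, √3/3), θ = π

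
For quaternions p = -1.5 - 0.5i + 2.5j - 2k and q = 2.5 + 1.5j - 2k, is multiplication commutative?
No: pq = -11.5 - 3.25i + 3j - 2.75k ≠ -11.5 + 0.75i + 5j - 1.25k = qp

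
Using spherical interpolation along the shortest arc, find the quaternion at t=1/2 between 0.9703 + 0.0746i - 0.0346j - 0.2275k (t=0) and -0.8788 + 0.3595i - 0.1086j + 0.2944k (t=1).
0.9513 - 0.1466i + 0.0381j - 0.2685k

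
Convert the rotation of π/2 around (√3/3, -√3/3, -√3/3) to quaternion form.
0.7071 + 0.4082i - 0.4082j - 0.4082k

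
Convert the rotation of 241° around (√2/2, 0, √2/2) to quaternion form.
-0.5075 + 0.6093i + 0.6093k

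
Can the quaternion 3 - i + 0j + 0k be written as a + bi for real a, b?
Yes. The quaternion 3 - i has j- and k-coefficients y = z = 0, so it lies in the complex subalgebra spanned by 1 and i.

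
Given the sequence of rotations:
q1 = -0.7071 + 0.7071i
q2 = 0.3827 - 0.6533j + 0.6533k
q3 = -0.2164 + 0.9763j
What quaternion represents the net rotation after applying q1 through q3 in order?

q2 · q1 = -0.2706 + 0.2706i + 0.9239j
q3 · q2 · q1 = -0.8434 - 0.0586i - 0.4641j - 0.2642k
-0.8434 - 0.0586i - 0.4641j - 0.2642k


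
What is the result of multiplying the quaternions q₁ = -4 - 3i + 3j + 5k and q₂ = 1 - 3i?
-13 + 9i - 12j + 14k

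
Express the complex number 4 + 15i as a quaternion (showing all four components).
4 + 15i + 0j + 0k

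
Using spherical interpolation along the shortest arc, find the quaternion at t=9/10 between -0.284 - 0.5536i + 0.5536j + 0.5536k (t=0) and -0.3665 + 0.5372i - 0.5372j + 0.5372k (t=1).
0.3134 - 0.595i + 0.595j - 0.4402k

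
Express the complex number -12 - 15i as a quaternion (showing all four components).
-12 - 15i + 0j + 0k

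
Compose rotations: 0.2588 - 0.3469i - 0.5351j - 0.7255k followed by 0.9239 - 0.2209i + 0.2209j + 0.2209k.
0.4409 - 0.4197i - 0.6741j - 0.4183k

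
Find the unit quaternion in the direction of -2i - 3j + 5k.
-0.3244i - 0.4867j + 0.8111k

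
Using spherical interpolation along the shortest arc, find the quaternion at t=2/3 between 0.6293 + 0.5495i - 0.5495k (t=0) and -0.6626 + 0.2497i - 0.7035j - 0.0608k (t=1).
0.8044 + 0.043i + 0.56j - 0.1934k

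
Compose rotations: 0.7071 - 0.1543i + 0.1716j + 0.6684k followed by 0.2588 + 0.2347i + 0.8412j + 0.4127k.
-0.201 + 0.6175i + 0.4187j + 0.6349k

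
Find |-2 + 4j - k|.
√21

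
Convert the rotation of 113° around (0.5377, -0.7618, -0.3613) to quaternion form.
0.5519 + 0.4484i - 0.6353j - 0.3013k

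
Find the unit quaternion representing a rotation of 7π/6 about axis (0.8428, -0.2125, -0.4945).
-0.2588 + 0.8141i - 0.2053j - 0.4777k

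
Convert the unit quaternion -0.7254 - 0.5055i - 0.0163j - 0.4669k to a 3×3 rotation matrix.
[[0.5635, -0.6609, 0.4957], [0.6939, 0.0529, -0.7182], [0.4484, 0.7486, 0.4884]]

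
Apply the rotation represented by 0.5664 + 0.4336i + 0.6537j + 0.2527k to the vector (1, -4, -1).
(-2.065, -0.971, -3.577)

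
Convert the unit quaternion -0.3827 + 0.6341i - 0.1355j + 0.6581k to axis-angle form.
axis = (0.6864, -0.1467, 0.7123), θ = 5π/4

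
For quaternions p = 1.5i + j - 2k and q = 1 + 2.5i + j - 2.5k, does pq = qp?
No: pq = -9.75 + i - 0.25j - 3k ≠ -9.75 + 2i + 2.25j - k = qp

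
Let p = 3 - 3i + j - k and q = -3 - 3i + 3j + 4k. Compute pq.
-17 + 7i + 21j + 9k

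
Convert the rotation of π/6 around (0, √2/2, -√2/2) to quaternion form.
0.9659 + 0.183j - 0.183k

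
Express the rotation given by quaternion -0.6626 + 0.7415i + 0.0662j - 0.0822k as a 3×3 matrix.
[[0.9777, -0.0108, -0.2096], [0.2071, -0.1132, 0.9718], [-0.0342, -0.9935, -0.1084]]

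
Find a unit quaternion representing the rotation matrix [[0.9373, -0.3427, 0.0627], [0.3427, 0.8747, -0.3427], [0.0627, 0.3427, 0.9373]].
0.9682 + 0.177i + 0.177k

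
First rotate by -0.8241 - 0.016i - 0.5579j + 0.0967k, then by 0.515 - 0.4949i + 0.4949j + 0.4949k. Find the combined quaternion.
-0.2041 + 0.7236i - 0.6552j - 0.074k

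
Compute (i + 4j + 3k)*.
-i - 4j - 3k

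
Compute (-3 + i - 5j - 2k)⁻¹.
-0.0769 - 0.0256i + 0.1282j + 0.0513k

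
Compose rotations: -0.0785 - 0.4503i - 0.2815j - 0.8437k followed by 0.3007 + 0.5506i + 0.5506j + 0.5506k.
0.8439 - 0.4882i + 0.0887j - 0.204k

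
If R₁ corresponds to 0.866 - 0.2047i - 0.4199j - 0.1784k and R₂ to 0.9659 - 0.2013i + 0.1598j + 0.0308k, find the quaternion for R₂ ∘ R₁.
0.8679 - 0.3876i - 0.3094j - 0.0284k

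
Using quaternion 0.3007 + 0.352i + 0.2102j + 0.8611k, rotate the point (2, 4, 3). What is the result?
(-0.424, -1.141, 5.246)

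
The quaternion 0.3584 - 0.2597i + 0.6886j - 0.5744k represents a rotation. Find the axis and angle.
axis = (-0.2782, 0.7376, -0.6153), θ = 138°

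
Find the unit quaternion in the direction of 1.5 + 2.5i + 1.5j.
0.4575 + 0.7625i + 0.4575j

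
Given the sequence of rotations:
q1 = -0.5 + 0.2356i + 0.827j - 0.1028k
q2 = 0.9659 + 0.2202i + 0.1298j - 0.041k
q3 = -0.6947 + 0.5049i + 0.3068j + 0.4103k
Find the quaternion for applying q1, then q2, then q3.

q2 · q1 = -0.6464 + 0.138i + 0.7469j + 0.0727k
q3 · q2 · q1 = 0.1204 - 0.7064i - 0.6973j + 0.019k
0.1204 - 0.7064i - 0.6973j + 0.019k


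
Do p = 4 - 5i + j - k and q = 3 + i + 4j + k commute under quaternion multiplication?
No: pq = 14 - 6i + 23j - 20k ≠ 14 - 16i + 15j + 22k = qp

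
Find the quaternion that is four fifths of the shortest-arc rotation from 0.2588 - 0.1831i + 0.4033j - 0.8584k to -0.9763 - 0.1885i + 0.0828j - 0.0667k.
0.9745 + 0.1213i + 0.0394j - 0.1848k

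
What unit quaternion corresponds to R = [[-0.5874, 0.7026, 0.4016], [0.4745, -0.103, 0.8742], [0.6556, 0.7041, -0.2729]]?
-0.0958 + 0.444i + 0.6628j + 0.5953k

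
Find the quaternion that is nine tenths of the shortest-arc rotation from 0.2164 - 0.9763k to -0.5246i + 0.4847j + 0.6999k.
0.0242 + 0.4827i - 0.446j - 0.7533k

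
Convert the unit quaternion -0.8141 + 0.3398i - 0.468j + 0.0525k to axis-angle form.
axis = (0.5851, -0.8059, 0.0904), θ = 289°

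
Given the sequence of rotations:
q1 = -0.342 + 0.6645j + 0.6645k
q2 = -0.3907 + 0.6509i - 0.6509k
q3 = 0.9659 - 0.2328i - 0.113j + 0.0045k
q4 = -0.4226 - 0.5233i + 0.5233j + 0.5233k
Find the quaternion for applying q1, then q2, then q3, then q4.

q2 · q1 = 0.5661 + 0.2099i - 0.6921j + 0.3955k
q3 · q2 · q1 = 0.5157 + 0.0294i - 0.6395j + 0.5694k
q4 · q3 · q2 · q1 = -0.1659 + 0.3503i + 0.8535j + 0.3485k
-0.1659 + 0.3503i + 0.8535j + 0.3485k


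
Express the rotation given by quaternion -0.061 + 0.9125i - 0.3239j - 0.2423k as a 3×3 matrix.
[[0.6728, -0.6207, -0.4027], [-0.5616, -0.7827, 0.2683], [-0.4817, 0.0456, -0.8751]]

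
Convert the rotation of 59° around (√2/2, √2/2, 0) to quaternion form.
0.8704 + 0.3482i + 0.3482j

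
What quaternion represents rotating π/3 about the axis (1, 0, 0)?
0.866 + 0.5i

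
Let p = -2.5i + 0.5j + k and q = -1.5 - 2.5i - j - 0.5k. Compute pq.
-5.25 + 4.5i - 4.5j + 2.25k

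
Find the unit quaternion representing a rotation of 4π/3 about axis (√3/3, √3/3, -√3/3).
-0.5 + 0.5i + 0.5j - 0.5k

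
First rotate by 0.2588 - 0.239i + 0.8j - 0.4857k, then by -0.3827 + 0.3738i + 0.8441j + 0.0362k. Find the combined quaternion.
-0.6674 - 0.2507i + 0.0852j + 0.696k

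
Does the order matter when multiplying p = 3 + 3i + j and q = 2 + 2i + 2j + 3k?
Yes: pq = -2 + 15i - j + 13k ≠ -2 + 9i + 17j + 5k = qp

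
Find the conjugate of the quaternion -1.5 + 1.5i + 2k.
-1.5 - 1.5i - 2k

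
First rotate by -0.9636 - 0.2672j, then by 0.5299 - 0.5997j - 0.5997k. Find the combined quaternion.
-0.6709 - 0.1602i + 0.4363j + 0.5779k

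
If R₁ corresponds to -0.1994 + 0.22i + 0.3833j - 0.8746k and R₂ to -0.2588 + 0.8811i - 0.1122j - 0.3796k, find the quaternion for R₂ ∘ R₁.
-0.4312 + 0.011i + 0.6103j + 0.6644k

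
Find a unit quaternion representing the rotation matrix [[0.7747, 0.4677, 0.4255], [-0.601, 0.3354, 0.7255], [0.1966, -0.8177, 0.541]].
0.8141 - 0.4739i + 0.0703j - 0.3282k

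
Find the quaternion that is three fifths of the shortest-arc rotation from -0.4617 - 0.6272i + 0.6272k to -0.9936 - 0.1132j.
-0.9027 - 0.2992i - 0.0778j + 0.2992k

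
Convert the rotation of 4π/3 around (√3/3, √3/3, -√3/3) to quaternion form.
-0.5 + 0.5i + 0.5j - 0.5k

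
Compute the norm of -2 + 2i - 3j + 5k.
√42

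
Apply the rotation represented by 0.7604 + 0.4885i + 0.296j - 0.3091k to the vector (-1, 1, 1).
(0.274, -0.413, 1.66)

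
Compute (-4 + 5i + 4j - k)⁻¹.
-0.069 - 0.0862i - 0.069j + 0.0172k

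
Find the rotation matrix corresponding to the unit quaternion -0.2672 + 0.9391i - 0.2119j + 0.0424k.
[[0.9066, -0.3753, 0.1929], [-0.4206, -0.7674, 0.4839], [-0.0336, -0.5198, -0.8536]]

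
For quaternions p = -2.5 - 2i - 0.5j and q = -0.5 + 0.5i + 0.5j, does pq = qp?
No: pq = 2.5 - 0.25i - j - 0.75k ≠ 2.5 - 0.25i - j + 0.75k = qp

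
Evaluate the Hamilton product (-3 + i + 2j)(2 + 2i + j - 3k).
-10 - 10i + 4j + 6k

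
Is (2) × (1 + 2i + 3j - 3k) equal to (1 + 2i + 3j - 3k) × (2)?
Yes: pq = qp = 2 + 4i + 6j - 6k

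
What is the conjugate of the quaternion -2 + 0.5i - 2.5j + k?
-2 - 0.5i + 2.5j - k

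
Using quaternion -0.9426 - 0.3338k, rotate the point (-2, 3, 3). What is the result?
(-3.442, 1.073, 3)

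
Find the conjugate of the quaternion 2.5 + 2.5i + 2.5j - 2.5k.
2.5 - 2.5i - 2.5j + 2.5k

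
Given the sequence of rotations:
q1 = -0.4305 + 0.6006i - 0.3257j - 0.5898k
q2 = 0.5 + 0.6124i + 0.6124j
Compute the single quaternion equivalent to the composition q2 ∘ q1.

q2 · q1 = -0.3836 - 0.3245i - 0.0653j - 0.8622k
-0.3836 - 0.3245i - 0.0653j - 0.8622k


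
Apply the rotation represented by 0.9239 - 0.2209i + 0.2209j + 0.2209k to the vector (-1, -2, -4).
(-1.036, -3.943, -2.092)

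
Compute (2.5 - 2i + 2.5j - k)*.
2.5 + 2i - 2.5j + k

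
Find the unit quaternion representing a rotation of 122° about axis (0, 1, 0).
0.4848 + 0.8746j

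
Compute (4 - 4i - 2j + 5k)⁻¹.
0.0656 + 0.0656i + 0.0328j - 0.082k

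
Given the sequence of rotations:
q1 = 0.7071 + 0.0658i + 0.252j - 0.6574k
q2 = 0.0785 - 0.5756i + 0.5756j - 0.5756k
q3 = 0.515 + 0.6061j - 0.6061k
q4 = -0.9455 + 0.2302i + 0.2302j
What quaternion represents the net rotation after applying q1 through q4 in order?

q2 · q1 = -0.4301 - 0.6352i + 0.0105j - 0.6415k
q3 · q2 · q1 = -0.6167 - 0.7096i + 0.1297j + 0.3153k
q4 · q3 · q2 · q1 = 0.7166 + 0.6015i - 0.3372j - 0.1049k
0.7166 + 0.6015i - 0.3372j - 0.1049k


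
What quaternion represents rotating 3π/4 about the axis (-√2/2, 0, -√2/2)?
0.3827 - 0.6533i - 0.6533k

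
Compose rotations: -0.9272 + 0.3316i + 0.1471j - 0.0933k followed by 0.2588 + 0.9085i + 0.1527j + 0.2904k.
-0.5366 - 0.8135i + 0.0775j - 0.2104k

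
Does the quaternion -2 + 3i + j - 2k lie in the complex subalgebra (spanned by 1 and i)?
No. The quaternion -2 + 3i + j - 2k has j-coefficient y = 1 and k-coefficient z = -2, not both zero, so it does not lie in the complex subalgebra spanned by 1 and i.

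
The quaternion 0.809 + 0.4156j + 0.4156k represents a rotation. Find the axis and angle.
axis = (0, √2/2, √2/2), θ = 72°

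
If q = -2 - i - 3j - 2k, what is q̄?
-2 + i + 3j + 2k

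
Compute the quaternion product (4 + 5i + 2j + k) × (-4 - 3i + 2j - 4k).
-1 - 42i + 17j - 4k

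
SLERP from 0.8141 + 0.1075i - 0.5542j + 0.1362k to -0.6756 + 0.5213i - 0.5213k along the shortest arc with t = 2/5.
0.8525 - 0.1675i - 0.3693j + 0.3299k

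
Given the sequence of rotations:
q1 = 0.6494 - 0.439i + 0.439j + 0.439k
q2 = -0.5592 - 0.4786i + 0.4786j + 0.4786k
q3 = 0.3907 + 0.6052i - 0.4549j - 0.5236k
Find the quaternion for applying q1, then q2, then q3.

q2 · q1 = -0.9935 - 0.0653i + 0.0653j + 0.0653k
q3 · q2 · q1 = -0.2847 - 0.6223i + 0.4721j + 0.5555k
-0.2847 - 0.6223i + 0.4721j + 0.5555k


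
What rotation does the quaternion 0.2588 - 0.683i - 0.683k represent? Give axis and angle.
axis = (-√2/2, 0, -√2/2), θ = 5π/6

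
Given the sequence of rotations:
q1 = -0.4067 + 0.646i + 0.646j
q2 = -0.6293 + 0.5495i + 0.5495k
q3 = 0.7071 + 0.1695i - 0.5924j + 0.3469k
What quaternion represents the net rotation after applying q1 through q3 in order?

q2 · q1 = -0.099 - 0.985i - 0.0516j + 0.1315k
q3 · q2 · q1 = 0.0208 - 0.7733i - 0.3418j - 0.5336k
0.0208 - 0.7733i - 0.3418j - 0.5336k


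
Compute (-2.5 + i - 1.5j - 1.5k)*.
-2.5 - i + 1.5j + 1.5k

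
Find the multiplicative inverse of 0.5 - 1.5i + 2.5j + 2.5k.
0.0333 + 0.1i - 0.1667j - 0.1667k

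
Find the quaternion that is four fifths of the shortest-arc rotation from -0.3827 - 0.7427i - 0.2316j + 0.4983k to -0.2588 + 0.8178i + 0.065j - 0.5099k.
0.1305 - 0.8333i - 0.1034j + 0.5272k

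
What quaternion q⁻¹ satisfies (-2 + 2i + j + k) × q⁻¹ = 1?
-0.2 - 0.2i - 0.1j - 0.1k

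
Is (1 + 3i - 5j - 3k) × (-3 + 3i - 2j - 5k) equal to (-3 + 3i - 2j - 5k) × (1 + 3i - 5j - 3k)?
No: pq = -37 + 13i + 19j + 13k ≠ -37 - 25i + 7j - 5k = qp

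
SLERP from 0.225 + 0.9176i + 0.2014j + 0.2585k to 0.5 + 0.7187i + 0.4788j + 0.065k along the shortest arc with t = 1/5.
0.2864 + 0.8939i + 0.2629j + 0.2233k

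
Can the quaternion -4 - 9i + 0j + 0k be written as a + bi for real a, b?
Yes. The quaternion -4 - 9i has j- and k-coefficients y = z = 0, so it lies in the complex subalgebra spanned by 1 and i.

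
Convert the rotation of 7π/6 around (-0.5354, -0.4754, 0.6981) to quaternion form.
-0.2588 - 0.5172i - 0.4592j + 0.6743k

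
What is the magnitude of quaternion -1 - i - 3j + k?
√12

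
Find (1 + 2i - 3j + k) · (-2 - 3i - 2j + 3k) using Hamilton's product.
-5 - 14i - 5j - 12k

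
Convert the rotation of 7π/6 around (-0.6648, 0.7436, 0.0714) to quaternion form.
-0.2588 - 0.6421i + 0.7183j + 0.069k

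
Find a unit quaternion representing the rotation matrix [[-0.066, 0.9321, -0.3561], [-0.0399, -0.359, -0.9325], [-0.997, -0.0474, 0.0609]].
-0.3987 - 0.555i - 0.4019j + 0.6095k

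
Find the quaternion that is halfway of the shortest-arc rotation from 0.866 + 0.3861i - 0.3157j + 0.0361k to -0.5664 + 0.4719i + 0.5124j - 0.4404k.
0.8309 - 0.0498i - 0.4804j + 0.2764k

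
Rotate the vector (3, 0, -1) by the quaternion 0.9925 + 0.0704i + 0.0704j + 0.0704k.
(2.791, 0.579, -1.37)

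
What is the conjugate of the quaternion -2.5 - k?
-2.5 + k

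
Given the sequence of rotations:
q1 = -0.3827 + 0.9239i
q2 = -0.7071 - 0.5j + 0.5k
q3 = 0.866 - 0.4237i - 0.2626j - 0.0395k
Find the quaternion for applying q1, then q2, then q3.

q2 · q1 = 0.2706 - 0.6533i + 0.6533j + 0.2706k
q3 · q2 · q1 = 0.1398 - 0.7257i + 0.6352j - 0.2247k
0.1398 - 0.7257i + 0.6352j - 0.2247k


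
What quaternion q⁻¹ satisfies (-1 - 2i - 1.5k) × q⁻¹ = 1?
-0.1379 + 0.2759i + 0.2069k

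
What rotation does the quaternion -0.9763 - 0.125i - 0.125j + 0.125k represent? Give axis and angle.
axis = (-√3/3, -√3/3, √3/3), θ = 335°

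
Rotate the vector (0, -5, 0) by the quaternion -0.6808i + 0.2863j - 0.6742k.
(1.949, 4.18, 1.93)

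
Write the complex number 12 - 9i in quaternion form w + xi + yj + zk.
12 - 9i + 0j + 0k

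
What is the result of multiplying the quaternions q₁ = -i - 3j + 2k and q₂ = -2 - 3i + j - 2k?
4 + 6i - 2j - 14k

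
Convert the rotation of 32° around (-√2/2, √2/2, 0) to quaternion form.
0.9613 - 0.1949i + 0.1949j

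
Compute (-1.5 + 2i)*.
-1.5 - 2i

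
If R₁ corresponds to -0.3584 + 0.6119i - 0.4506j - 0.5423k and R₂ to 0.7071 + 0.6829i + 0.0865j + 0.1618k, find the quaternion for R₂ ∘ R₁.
-0.5446 + 0.2139i + 0.1197j - 0.8021k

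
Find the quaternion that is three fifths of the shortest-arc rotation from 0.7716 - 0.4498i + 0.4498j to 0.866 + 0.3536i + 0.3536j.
0.9031 + 0.0302i + 0.4284j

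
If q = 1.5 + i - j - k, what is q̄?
1.5 - i + j + k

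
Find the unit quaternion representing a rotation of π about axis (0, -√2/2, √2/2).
-0.7071j + 0.7071k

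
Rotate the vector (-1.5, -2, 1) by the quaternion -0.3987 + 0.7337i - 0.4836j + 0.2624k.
(1.18, 2.138, 1.134)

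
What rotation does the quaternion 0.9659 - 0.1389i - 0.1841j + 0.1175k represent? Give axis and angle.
axis = (-0.5366, -0.7113, 0.454), θ = π/6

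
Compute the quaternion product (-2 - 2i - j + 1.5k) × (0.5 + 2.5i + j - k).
6.5 - 6.5i - 0.75j + 3.25k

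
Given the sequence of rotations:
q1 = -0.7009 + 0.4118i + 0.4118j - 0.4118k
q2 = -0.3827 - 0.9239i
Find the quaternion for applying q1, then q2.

q2 · q1 = 0.6487 + 0.49i - 0.5381j - 0.2229k
0.6487 + 0.49i - 0.5381j - 0.2229k


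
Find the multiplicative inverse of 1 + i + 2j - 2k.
0.1 - 0.1i - 0.2j + 0.2k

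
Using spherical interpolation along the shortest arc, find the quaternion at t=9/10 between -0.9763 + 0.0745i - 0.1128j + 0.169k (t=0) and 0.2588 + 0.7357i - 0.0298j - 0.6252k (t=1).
-0.3757 - 0.6907i + 0.0134j + 0.6177k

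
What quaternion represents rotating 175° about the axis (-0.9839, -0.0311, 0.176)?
0.0436 - 0.983i - 0.0311j + 0.1758k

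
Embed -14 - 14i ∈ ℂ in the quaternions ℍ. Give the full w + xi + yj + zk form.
-14 - 14i + 0j + 0k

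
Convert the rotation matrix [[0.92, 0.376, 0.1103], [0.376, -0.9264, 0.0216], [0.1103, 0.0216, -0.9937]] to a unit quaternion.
0.9798i + 0.1919j + 0.0563k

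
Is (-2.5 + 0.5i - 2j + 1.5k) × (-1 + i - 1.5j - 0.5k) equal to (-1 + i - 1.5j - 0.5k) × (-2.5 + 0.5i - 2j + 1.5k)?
No: pq = -0.25 + 0.25i + 7.5j + k ≠ -0.25 - 6.25i + 4j - 1.5k = qp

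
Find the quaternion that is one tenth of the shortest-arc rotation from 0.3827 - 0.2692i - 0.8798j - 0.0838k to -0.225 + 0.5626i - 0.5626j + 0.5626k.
0.3368 - 0.1809i - 0.924j - 0.0026k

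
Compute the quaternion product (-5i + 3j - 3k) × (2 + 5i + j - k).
19 - 10i - 14j - 26k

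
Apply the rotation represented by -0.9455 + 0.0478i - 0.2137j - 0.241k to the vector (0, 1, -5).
(-2.381, -0.088, -4.508)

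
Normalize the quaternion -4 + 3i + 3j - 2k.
-0.6489 + 0.4867i + 0.4867j - 0.3244k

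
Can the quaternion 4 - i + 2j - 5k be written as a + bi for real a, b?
No. The quaternion 4 - i + 2j - 5k has j-coefficient y = 2 and k-coefficient z = -5, not both zero, so it does not lie in the complex subalgebra spanned by 1 and i.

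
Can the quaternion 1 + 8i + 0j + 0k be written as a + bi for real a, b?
Yes. The quaternion 1 + 8i has j- and k-coefficients y = z = 0, so it lies in the complex subalgebra spanned by 1 and i.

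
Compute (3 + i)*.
3 - i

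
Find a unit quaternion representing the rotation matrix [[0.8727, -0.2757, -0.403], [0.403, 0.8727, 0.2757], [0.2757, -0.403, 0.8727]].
0.9511 - 0.1784i - 0.1784j + 0.1784k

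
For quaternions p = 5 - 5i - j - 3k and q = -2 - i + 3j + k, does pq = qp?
No: pq = -9 + 13i + 25j - 5k ≠ -9 - 3i + 9j + 27k = qp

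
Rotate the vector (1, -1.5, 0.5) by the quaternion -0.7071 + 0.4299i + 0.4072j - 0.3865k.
(0.21, 0.546, 1.777)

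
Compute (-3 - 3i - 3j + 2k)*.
-3 + 3i + 3j - 2k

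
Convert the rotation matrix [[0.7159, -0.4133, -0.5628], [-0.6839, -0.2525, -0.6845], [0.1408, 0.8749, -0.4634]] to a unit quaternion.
0.5 + 0.7797i - 0.3518j - 0.1353k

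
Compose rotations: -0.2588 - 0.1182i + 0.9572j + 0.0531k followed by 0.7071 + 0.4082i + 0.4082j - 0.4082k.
-0.5038 + 0.2232i + 0.5978j + 0.5822k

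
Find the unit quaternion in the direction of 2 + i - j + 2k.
0.6325 + 0.3162i - 0.3162j + 0.6325k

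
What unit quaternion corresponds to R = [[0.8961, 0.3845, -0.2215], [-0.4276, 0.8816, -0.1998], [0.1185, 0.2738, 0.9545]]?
0.9659 + 0.1226i - 0.088j - 0.2102k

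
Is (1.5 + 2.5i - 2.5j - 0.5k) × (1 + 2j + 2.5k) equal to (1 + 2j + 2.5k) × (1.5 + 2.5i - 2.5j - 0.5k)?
No: pq = 7.75 - 2.75i - 5.75j + 8.25k ≠ 7.75 + 7.75i + 6.75j - 1.75k = qp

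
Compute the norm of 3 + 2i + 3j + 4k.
√38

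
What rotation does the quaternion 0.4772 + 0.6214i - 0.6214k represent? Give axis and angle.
axis = (√2/2, 0, -√2/2), θ = 123°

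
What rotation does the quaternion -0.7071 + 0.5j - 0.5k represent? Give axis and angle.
axis = (0, √2/2, -√2/2), θ = 3π/2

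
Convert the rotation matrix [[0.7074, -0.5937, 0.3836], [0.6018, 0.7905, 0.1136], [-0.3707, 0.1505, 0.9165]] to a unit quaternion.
0.9239 + 0.01i + 0.2041j + 0.3235k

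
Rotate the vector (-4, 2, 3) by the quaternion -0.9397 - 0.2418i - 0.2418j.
(-1.935, -0.065, 5.025)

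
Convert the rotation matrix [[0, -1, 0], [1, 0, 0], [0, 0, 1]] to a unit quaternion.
0.7071 + 0.7071k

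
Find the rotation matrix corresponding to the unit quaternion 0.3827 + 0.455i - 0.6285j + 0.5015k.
[[-0.293, -0.9558, -0.0247], [-0.1881, 0.0829, -0.9786], [0.9374, -0.2821, -0.2041]]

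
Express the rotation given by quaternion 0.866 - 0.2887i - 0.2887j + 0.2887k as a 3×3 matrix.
[[0.6666, -0.3333, -0.6667], [0.6667, 0.6666, 0.3333], [0.3333, -0.6667, 0.6666]]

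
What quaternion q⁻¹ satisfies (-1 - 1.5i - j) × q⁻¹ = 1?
-0.2353 + 0.3529i + 0.2353j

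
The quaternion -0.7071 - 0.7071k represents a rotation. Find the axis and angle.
axis = (0, 0, -1), θ = 3π/2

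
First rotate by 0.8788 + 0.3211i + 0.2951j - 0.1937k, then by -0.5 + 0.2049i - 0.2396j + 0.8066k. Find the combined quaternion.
-0.2782 - 0.1721i - 0.0594j + 0.9431k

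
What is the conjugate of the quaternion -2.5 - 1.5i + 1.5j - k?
-2.5 + 1.5i - 1.5j + k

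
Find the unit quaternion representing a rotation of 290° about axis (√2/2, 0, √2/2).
-0.8192 + 0.4056i + 0.4056k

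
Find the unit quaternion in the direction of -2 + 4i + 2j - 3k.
-0.3482 + 0.6963i + 0.3482j - 0.5222k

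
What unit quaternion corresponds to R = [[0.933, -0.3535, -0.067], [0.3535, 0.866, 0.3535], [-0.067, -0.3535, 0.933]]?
0.9659 - 0.183i + 0.183k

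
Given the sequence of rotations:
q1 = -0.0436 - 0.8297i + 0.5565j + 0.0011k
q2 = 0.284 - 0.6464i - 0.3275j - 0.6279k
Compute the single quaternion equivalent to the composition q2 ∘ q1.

q2 · q1 = -0.3658 + 0.1416i + 0.694j - 0.6038k
-0.3658 + 0.1416i + 0.694j - 0.6038k


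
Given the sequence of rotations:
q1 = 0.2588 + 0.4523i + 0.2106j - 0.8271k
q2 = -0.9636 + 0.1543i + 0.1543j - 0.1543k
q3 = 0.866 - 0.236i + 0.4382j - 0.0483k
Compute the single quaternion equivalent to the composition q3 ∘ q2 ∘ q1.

q2 · q1 = -0.4793 - 0.491i - 0.1052j + 0.7198k
q3 · q2 · q1 = -0.4501 - 0.0018i - 0.1075j + 0.8865k
-0.4501 - 0.0018i - 0.1075j + 0.8865k


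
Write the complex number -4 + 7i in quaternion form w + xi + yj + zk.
-4 + 7i + 0j + 0k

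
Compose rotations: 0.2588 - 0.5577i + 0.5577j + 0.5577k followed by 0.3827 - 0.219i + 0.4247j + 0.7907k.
-0.7009 - 0.4742i + 0.0045j + 0.5328k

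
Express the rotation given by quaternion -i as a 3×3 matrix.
[[1, 0, 0], [0, -1, 0], [0, 0, -1]]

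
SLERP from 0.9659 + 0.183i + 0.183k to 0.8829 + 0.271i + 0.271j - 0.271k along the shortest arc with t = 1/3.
0.9704 + 0.22i + 0.0945j + 0.031k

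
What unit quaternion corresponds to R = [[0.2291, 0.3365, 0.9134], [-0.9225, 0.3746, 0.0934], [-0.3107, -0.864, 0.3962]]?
0.7071 - 0.3385i + 0.4328j - 0.4451k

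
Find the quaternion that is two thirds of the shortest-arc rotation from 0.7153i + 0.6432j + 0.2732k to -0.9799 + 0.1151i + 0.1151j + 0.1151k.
-0.7945 + 0.417i + 0.3844j + 0.217k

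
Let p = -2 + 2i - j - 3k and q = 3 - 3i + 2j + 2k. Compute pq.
8 + 16i - 2j - 12k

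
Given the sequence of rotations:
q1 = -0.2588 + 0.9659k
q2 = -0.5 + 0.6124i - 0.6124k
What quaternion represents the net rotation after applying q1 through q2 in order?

q2 · q1 = 0.7209 - 0.1585i - 0.5915j - 0.3245k
0.7209 - 0.1585i - 0.5915j - 0.3245k


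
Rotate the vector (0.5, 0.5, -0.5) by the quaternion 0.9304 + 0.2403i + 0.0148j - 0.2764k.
(0.737, 0.34, -0.303)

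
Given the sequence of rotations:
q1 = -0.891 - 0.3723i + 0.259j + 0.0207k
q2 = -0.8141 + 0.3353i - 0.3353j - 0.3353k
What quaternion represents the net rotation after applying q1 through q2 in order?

q2 · q1 = 0.944 + 0.0842i + 0.2058j + 0.2439k
0.944 + 0.0842i + 0.2058j + 0.2439k


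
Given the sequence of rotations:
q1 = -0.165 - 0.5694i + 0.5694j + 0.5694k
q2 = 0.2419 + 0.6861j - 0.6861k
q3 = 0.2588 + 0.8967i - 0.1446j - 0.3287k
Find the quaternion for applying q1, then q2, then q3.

q2 · q1 = -0.0399 + 0.6436i + 0.4152j + 0.6416k
q3 · q2 · q1 = -0.3165 + 0.1745i - 0.6737j + 0.6445k
-0.3165 + 0.1745i - 0.6737j + 0.6445k


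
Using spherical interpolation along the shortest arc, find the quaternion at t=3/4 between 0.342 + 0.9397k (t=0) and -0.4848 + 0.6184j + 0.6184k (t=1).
-0.2969 + 0.5138j + 0.8049k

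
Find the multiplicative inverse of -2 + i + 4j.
-0.0952 - 0.0476i - 0.1905j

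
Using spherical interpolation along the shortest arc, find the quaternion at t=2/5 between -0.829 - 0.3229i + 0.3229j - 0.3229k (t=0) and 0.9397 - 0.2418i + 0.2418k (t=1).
-0.9242 - 0.1004i + 0.2037j - 0.3069k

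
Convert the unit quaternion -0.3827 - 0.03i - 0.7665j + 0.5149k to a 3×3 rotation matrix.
[[-0.7053, 0.4401, 0.5558], [-0.3481, 0.468, -0.8123], [-0.6176, -0.7664, -0.1768]]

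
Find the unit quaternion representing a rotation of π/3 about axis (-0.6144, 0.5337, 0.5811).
0.866 - 0.3072i + 0.2668j + 0.2905k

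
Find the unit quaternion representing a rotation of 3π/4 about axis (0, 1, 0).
0.3827 + 0.9239j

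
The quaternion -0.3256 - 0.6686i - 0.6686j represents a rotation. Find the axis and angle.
axis = (-√2/2, -√2/2, 0), θ = 218°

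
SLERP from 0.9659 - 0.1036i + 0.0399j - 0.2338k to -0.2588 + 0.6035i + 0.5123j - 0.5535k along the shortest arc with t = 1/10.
0.9708 - 0.186i - 0.0343j - 0.1474k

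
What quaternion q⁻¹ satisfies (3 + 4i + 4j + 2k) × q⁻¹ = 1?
0.0667 - 0.0889i - 0.0889j - 0.0444k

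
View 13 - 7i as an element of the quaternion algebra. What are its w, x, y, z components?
13 - 7i + 0j + 0k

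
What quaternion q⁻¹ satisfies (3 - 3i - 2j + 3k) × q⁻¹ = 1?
0.0968 + 0.0968i + 0.0645j - 0.0968k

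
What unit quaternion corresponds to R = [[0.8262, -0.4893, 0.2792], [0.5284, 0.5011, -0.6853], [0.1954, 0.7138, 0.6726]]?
0.866 + 0.4039i + 0.0242j + 0.2938k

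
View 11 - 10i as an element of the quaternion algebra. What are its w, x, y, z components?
11 - 10i + 0j + 0k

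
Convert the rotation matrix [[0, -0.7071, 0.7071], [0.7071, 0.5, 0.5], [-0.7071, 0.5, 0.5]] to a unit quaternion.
0.7071 + 0.5j + 0.5k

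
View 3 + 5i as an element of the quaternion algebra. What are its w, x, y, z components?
3 + 5i + 0j + 0k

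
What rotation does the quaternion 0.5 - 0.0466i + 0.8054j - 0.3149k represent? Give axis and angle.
axis = (-0.0538, 0.93, -0.3636), θ = 2π/3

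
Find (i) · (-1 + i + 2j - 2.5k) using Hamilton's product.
-1 - i + 2.5j + 2k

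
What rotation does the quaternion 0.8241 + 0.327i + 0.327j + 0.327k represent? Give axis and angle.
axis = (√3/3, √3/3, √3/3), θ = 69°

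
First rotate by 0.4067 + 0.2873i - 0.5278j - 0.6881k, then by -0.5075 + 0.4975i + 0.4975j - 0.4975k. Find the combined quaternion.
-0.4291 - 0.5484i + 0.6696j - 0.2586k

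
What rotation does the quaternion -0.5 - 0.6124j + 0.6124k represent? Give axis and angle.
axis = (0, -√2/2, √2/2), θ = 4π/3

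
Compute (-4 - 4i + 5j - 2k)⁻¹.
-0.0656 + 0.0656i - 0.082j + 0.0328k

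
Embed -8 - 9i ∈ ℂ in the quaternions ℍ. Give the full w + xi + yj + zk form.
-8 - 9i + 0j + 0k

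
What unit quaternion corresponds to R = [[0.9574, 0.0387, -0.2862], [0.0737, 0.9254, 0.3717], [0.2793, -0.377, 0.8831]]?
0.9703 - 0.1929i - 0.1457j + 0.009k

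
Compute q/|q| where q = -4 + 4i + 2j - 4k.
-0.5547 + 0.5547i + 0.2774j - 0.5547k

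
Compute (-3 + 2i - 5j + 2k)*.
-3 - 2i + 5j - 2k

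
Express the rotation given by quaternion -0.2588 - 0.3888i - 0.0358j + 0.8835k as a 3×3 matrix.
[[-0.5637, 0.4851, -0.6685], [-0.4295, -0.8635, -0.2645], [-0.7055, 0.138, 0.6951]]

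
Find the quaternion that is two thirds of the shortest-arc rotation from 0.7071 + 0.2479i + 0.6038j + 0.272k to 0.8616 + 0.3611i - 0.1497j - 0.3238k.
0.9133 + 0.3638i + 0.126j - 0.1325k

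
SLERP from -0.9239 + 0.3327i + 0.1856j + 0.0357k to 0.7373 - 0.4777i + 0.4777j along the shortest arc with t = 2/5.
-0.9043 + 0.4171i - 0.0879j + 0.0227k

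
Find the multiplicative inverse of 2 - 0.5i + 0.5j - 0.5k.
0.4211 + 0.1053i - 0.1053j + 0.1053k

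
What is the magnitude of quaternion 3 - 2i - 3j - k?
√23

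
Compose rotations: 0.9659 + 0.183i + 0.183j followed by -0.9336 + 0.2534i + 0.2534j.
-0.9945 + 0.0739i + 0.0739j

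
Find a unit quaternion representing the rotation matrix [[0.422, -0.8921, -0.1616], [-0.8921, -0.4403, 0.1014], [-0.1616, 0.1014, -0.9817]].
0.8432i - 0.529j - 0.0958k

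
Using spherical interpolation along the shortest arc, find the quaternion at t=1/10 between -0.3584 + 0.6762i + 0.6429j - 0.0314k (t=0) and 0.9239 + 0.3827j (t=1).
-0.4872 + 0.6602i + 0.5708j - 0.0307k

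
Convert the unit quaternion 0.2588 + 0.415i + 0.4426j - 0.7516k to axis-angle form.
axis = (0.4296, 0.4582, -0.7781), θ = 5π/6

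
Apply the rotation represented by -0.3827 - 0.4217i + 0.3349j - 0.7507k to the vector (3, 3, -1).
(-4.002, 0.254, 1.708)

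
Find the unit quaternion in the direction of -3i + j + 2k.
-0.8018i + 0.2673j + 0.5345k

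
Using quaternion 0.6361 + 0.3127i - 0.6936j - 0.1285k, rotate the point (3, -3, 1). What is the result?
(-0.137, -4.326, 0.52)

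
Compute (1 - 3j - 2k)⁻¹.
0.0714 + 0.2143j + 0.1429k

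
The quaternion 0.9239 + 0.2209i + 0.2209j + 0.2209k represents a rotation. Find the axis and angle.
axis = (√3/3, √3/3, √3/3), θ = π/4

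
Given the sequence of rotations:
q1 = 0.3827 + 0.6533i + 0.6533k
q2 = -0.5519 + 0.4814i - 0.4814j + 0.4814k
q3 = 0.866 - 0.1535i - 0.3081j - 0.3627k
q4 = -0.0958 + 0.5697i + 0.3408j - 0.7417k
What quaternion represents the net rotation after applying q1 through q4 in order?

q2 · q1 = -0.8402 - 0.4908i - 0.1842j + 0.1382k
q3 · q2 · q1 = -0.8096 - 0.4055i + 0.2986j + 0.3015k
q4 · q3 · q2 · q1 = 0.4304 - 0.0982i - 0.1755j + 0.8799k
0.4304 - 0.0982i - 0.1755j + 0.8799k


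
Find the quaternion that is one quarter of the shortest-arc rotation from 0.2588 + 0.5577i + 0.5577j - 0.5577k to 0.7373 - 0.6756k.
0.423 + 0.4494i + 0.4494j - 0.6459k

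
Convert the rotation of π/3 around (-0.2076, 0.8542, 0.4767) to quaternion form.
0.866 - 0.1038i + 0.4271j + 0.2384k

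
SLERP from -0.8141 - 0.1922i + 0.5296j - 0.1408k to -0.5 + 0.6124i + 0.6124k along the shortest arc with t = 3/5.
-0.8054 + 0.3552i + 0.2811j + 0.3824k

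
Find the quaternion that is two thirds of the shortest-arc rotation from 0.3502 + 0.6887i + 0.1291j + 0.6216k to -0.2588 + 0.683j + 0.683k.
-0.0533 + 0.2806i + 0.5698j + 0.7705k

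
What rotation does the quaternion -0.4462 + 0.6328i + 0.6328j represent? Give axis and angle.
axis = (√2/2, √2/2, 0), θ = 233°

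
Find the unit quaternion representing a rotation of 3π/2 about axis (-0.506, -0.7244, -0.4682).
-0.7071 - 0.3578i - 0.5122j - 0.3311k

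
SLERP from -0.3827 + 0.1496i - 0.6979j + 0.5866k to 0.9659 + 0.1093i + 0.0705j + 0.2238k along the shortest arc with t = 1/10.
-0.4953 + 0.1282i - 0.6761j + 0.5303k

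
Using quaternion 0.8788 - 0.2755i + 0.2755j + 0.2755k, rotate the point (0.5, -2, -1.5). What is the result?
(1.122, -2.181, -0.698)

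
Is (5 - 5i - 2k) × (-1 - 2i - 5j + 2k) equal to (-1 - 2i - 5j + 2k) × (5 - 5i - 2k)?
No: pq = -11 - 15i - 11j + 37k ≠ -11 + 5i - 39j - 13k = qp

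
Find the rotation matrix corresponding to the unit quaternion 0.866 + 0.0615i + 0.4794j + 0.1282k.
[[0.5075, -0.1631, 0.8461], [0.281, 0.9596, 0.0164], [-0.8146, 0.2294, 0.5328]]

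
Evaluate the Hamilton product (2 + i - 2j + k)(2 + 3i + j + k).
2 + 5i + 11k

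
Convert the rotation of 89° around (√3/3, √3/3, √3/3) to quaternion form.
0.7133 + 0.4047i + 0.4047j + 0.4047k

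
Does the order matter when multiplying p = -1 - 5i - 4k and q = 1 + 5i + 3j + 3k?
Yes: pq = 36 + 2i - 8j - 22k ≠ 36 - 22i + 2j + 8k = qp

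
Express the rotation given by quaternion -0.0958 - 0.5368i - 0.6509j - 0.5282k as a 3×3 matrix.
[[-0.4053, 0.5976, 0.6918], [0.8, -0.1343, 0.5848], [0.4424, 0.7905, -0.4237]]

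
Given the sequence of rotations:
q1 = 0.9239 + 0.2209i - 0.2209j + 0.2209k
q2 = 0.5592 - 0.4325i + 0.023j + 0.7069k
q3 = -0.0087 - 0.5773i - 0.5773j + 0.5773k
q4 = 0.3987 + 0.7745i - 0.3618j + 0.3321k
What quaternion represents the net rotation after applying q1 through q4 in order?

q2 · q1 = 0.4611 - 0.1148i + 0.1494j + 0.8671k
q3 · q2 · q1 = -0.4846 - 0.852i + 0.1668j + 0.1061k
q4 · q3 · q2 · q1 = 0.4918 - 0.8088i - 0.1233j - 0.2977k
0.4918 - 0.8088i - 0.1233j - 0.2977k


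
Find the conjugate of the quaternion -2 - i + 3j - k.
-2 + i - 3j + k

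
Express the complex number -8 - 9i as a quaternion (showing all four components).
-8 - 9i + 0j + 0k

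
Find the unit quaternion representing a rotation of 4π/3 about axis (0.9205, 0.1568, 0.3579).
-0.5 + 0.7972i + 0.1358j + 0.31k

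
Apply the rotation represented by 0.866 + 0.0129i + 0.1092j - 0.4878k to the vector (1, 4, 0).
(3.891, 1.253, -0.538)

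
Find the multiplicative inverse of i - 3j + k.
-0.0909i + 0.2727j - 0.0909k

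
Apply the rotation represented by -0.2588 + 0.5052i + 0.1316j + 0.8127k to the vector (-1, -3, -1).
(-2.058, 2.307, -1.201)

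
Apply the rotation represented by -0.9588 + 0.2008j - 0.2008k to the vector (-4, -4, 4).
(-3.355, -5.54, 2.46)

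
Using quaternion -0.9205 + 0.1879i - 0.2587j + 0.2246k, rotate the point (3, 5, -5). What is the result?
(1.074, 1.462, -7.464)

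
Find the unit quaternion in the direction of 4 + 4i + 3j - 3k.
0.5657 + 0.5657i + 0.4243j - 0.4243k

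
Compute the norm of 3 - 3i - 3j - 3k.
6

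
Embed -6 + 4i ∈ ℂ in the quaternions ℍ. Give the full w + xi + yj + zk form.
-6 + 4i + 0j + 0k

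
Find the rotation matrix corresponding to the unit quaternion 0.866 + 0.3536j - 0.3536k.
[[0.4999, 0.6124, 0.6124], [-0.6124, 0.7499, -0.2501], [-0.6124, -0.2501, 0.7499]]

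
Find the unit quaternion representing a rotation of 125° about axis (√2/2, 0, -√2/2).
0.4617 + 0.6272i - 0.6272k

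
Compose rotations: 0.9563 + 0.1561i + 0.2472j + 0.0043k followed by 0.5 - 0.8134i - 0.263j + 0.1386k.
0.6695 - 0.7352i - 0.1028j - 0.0253k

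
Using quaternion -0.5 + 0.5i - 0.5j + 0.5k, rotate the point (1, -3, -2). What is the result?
(-2, -1, 3)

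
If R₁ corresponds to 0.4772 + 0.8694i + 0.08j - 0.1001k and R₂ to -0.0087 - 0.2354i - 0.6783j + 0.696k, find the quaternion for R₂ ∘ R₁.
0.3244 - 0.1077i + 0.2572j + 0.9039k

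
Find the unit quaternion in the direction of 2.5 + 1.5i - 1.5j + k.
0.7293 + 0.4376i - 0.4376j + 0.2917k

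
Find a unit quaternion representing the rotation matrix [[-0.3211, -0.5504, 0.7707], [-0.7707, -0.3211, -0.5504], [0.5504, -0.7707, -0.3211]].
-0.0958 + 0.5747i - 0.5747j + 0.5747k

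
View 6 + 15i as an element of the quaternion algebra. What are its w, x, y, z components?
6 + 15i + 0j + 0k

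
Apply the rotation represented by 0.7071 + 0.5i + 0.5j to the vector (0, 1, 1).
(1.207, -0.207, 0.707)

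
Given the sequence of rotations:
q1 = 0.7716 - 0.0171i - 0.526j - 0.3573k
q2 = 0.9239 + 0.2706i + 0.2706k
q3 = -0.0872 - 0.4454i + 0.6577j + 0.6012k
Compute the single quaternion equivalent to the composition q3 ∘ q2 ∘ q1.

q2 · q1 = 0.8142 + 0.3353i - 0.3939j - 0.2637k
q3 · q2 · q1 = 0.4959 - 0.3285i + 0.654j + 0.4674k
0.4959 - 0.3285i + 0.654j + 0.4674k


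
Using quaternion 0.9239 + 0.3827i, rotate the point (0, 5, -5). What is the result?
(0, 7.071, 0)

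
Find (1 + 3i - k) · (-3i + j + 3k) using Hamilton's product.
12 - 2i - 5j + 6k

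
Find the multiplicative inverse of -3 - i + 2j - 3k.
-0.1304 + 0.0435i - 0.087j + 0.1304k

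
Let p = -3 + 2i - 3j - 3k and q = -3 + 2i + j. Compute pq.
8 - 9i + 17k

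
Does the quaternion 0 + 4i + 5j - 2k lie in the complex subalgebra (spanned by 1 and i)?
No. The quaternion 4i + 5j - 2k has j-coefficient y = 5 and k-coefficient z = -2, not both zero, so it does not lie in the complex subalgebra spanned by 1 and i.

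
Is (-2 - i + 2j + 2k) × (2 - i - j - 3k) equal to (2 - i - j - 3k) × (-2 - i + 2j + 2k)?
No: pq = 3 - 4i + j + 13k ≠ 3 + 4i + 11j + 7k = qp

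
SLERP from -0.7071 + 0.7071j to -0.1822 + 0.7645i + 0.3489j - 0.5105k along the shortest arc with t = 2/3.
-0.4335 + 0.5863i + 0.5613j - 0.3915k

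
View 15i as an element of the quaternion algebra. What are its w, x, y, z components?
0 + 15i + 0j + 0k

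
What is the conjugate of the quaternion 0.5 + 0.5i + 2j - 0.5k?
0.5 - 0.5i - 2j + 0.5k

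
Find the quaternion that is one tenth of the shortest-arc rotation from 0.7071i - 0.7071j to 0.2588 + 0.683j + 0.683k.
-0.0315 + 0.6616i - 0.7446j - 0.0831k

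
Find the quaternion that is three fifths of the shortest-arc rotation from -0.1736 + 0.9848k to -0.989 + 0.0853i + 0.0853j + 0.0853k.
-0.8148 + 0.0625i + 0.0625j + 0.573k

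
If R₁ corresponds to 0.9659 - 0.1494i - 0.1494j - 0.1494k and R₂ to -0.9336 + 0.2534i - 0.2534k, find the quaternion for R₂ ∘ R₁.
-0.9018 + 0.3464i + 0.2152j - 0.1431k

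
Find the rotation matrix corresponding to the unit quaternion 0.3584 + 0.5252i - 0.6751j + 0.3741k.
[[-0.1914, -0.9773, -0.091], [-0.441, 0.1684, -0.8816], [0.8769, -0.1286, -0.4632]]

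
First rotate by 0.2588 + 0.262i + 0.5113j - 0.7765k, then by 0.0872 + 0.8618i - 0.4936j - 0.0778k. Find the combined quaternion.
-0.0113 + 0.6689i + 0.5656j + 0.4821k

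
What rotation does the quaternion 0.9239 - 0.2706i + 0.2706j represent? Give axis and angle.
axis = (-√2/2, √2/2, 0), θ = π/4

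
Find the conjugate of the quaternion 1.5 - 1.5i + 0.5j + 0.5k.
1.5 + 1.5i - 0.5j - 0.5k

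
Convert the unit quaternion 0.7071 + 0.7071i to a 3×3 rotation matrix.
[[1, 0, 0], [0, 0, -1], [0, 1, 0]]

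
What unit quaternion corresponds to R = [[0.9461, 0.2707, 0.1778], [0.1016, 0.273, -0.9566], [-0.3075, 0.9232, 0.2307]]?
0.7826 + 0.6005i + 0.155j - 0.054k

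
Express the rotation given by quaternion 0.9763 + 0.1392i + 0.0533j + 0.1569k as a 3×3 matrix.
[[0.9451, -0.2915, 0.1478], [0.3212, 0.912, -0.2551], [-0.0604, 0.2885, 0.9556]]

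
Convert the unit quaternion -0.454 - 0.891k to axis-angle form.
axis = (0, 0, -1), θ = 234°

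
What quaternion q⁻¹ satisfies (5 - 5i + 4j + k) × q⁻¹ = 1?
0.0746 + 0.0746i - 0.0597j - 0.0149k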